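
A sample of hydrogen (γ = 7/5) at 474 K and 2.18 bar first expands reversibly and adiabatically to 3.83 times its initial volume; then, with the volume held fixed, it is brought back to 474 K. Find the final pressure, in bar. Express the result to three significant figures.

Adiabatic step (PV^γ = const): P₂ = 2.18×(1/3.83)^(7/5) = 0.3326 bar; T₂ = 474×(1/3.83)^(2/5) = 277 K.
Isochoric: P₃ = P₂(T₃/T₂) = 0.3326 × (474/277) = 0.5692 bar.

P₃ ≈ 0.569 bar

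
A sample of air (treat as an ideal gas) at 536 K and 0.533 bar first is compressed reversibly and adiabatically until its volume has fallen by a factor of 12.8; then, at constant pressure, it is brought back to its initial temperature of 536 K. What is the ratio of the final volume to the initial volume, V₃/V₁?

For a diatomic ideal gas γ = 7/5.
Adiabatic step: V₂/V₁ = 0.07812; T₂ = T₁·12.8^(2/5) = 1486 K.
Isobaric step: V₃/V₂ = T₃/T₂ = 536/1486.
V₃/V₁ = (V₂/V₁)(V₃/V₂) = 0.07812 × (536/1486) = 0.02818.

V₃/V₁ ≈ 0.0282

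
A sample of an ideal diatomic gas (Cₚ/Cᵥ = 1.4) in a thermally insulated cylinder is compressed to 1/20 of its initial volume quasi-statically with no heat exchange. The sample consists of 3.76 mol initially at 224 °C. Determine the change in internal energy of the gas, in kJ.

ΔU ≈ 89.9 kJ

For a reversible adiabat TV^(γ−1) is constant, so T₂ = T₁ (V₁/V₂)^(γ−1).
T₁ = 224 °C = 497.1 K.
T₂ = 497.1 × 20^(0.4) = 1648 K.
Q = 0, so ΔU = W_on_gas = nCᵥΔT with Cᵥ = R/(γ−1) = 20.79 J/(mol·K).
ΔU = 3.76 × 20.79 × (1648 − 497.1) = 89920 J.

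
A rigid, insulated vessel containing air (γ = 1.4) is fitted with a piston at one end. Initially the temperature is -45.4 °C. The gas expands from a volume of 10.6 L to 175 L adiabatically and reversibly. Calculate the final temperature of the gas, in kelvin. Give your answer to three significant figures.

For a reversible adiabat TV^(γ−1) is constant, so T₂ = T₁ (V₁/V₂)^(γ−1).
T₁ = -45.4 °C = 227.7 K.
T₂ = 227.7 × (10.6/175)^(0.4) = 74.19 K.

T₂ ≈ 74.2 K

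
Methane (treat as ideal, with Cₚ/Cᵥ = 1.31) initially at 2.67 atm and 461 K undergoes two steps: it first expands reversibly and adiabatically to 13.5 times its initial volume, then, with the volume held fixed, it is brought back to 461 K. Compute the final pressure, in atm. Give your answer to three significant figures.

Adiabatic step (PV^γ = const): P₂ = 2.67×(1/13.5)^(1.31) = 0.08826 atm; T₂ = 461×(1/13.5)^(0.31) = 205.7 K.
Isochoric: P₃ = P₂(T₃/T₂) = 0.08826 × (461/205.7) = 0.1978 atm.

P₃ ≈ 0.198 atm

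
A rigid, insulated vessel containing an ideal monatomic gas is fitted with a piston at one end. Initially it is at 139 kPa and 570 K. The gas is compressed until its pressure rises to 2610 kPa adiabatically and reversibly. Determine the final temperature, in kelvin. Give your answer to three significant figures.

T₂ ≈ 1840 K

Along an adiabat T P^((1−γ)/γ) is constant, so T₂ = T₁ (P₂/P₁)^((γ−1)/γ).
For a monatomic ideal gas γ = 5/3, so (γ−1)/γ = 2/5.
T₂ = 570 × (2610/139)^(2/5) = 1842 K.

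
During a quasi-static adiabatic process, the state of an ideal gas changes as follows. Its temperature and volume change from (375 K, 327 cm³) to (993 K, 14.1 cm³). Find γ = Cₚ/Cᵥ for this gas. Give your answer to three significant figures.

TV^(γ−1) = const ⇒ γ − 1 = ln(T₂/T₁) / ln(V₁/V₂).
γ = 1 + ln(993/375) / ln(327/14.1) = 1.31.

γ ≈ 1.31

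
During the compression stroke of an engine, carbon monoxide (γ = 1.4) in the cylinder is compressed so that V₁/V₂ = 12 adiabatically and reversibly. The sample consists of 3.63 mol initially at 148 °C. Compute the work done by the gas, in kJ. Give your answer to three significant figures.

For a reversible adiabat TV^(γ−1) is constant, so T₂ = T₁ (V₁/V₂)^(γ−1).
T₁ = 148 °C = 421.1 K.
T₂ = 421.1 × 12^(0.4) = 1138 K.
Q = 0, so ΔU = W_on_gas = nCᵥΔT with Cᵥ = R/(γ−1) = 20.79 J/(mol·K).
ΔU = 3.63 × 20.79 × (1138 − 421.1) = 54080 J.
Work done by the gas = −ΔU = -54080 J.

W ≈ -54.1 kJ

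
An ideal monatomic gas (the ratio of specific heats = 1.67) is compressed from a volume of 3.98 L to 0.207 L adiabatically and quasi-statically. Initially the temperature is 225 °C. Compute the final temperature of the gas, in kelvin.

T₂ ≈ 3610 K

For a reversible adiabat TV^(γ−1) is constant, so T₂ = T₁ (V₁/V₂)^(γ−1).
T₁ = 225 °C = 498.1 K.
T₂ = 498.1 × (3.98/0.207)^(0.67) = 3611 K.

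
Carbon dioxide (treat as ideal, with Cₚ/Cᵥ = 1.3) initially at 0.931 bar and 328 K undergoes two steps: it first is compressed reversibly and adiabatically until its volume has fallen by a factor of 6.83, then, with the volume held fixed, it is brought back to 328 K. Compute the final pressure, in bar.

P₃ ≈ 6.36 bar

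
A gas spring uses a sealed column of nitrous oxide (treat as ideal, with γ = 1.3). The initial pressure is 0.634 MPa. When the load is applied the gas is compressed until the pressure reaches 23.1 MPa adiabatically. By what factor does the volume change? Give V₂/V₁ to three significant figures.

From PV^γ = const, V₂/V₁ = (P₁/P₂)^(1/γ).
V₂/V₁ = (0.634/23.1)^(0.769) = 0.06293.

V₂/V₁ ≈ 0.0629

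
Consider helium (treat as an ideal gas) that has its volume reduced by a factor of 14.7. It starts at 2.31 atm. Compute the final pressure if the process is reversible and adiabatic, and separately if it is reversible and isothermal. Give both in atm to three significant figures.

For a monatomic ideal gas γ = 5/3.
Isothermal: P₂ = P₁(V₁/V₂) = 2.31×14.7 = 33.96 atm.
Adiabatic: P₂ = P₁(V₁/V₂)^γ = 2.31×14.7^(5/3) = 203.8 atm.

adiabatic: 204 atm; isothermal: 34.0 atm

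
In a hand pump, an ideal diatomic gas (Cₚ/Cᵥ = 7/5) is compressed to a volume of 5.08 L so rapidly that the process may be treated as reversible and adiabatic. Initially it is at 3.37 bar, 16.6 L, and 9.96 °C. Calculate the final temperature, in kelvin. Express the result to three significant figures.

T₂ ≈ 455 K

For a reversible adiabat TV^(γ−1) is constant, so T₂ = T₁ (V₁/V₂)^(γ−1).
T₁ = 9.96 °C = 283.1 K.
T₂ = 283.1 × (16.6/5.08)^(2/5) = 454.6 K.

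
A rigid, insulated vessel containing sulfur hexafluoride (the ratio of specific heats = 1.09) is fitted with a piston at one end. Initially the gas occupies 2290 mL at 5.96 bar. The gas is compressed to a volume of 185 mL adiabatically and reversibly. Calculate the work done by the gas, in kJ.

W ≈ -3.85 kJ

P₂ = P₁(V₁/V₂)^γ = 5.96×(2290/185)^(1.09) = 92.52 bar.
For a reversible adiabat, W_by_gas = (P₁V₁ − P₂V₂)/(γ−1).
W_by = (596000×0.00229 − 9.252×10^6×0.000185) / (0.09) = -3854 J.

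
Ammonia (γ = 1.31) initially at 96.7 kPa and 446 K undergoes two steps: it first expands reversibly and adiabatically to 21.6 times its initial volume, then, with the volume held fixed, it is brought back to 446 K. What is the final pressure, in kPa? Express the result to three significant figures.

P₃ ≈ 4.48 kPa

Adiabatic step (PV^γ = const): P₂ = 96.7×(1/21.6)^(1.31) = 1.727 kPa; T₂ = 446×(1/21.6)^(0.31) = 172 K.
Isochoric: P₃ = P₂(T₃/T₂) = 1.727 × (446/172) = 4.477 kPa.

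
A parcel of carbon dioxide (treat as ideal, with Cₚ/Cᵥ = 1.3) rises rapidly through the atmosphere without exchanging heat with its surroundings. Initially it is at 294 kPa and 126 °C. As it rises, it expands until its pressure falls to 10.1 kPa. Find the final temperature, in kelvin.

T₂ ≈ 183 K

Adiabatic: T₂/T₁ = (P₂/P₁)^((γ−1)/γ).
T₁ = 126 °C = 399.1 K.
T₂ = 399.1 × (10.1/294)^(0.231) = 183.4 K.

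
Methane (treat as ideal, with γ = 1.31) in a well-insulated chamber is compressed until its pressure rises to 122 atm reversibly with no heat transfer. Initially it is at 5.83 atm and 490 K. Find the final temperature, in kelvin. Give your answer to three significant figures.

Adiabatic: T₂/T₁ = (P₂/P₁)^((γ−1)/γ).
T₂ = 490 × (122/5.83)^(0.237) = 1006 K.

T₂ ≈ 1010 K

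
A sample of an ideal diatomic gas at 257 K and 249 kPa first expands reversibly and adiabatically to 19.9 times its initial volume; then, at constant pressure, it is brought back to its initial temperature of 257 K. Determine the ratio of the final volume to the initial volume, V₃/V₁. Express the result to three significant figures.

V₃/V₁ ≈ 65.8

For a diatomic ideal gas γ = 7/5.
Adiabatic step: V₂/V₁ = 19.9; T₂ = T₁·(1/19.9)^(2/5) = 77.69 K.
Isobaric step: V₃/V₂ = T₃/T₂ = 257/77.69.
V₃/V₁ = (V₂/V₁)(V₃/V₂) = 19.9 × (257/77.69) = 65.83.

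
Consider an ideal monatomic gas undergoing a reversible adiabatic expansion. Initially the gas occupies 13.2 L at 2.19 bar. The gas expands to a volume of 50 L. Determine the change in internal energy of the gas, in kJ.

ΔU ≈ -2.55 kJ

γ = 5/3 for a monatomic ideal gas.
P₂ = P₁(V₁/V₂)^γ = 2.19×(13.2/50)^(5/3) = 0.2379 bar.
For a reversible adiabat, W_by_gas = (P₁V₁ − P₂V₂)/(γ−1).
W_by = (219000×0.0132 − 23790×0.05) / (2/3) = 2552 J.
Q = 0 ⇒ ΔU = −W_by = -2552 J.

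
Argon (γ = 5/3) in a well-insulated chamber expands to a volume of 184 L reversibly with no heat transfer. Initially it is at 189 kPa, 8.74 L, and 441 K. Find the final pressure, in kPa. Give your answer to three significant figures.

P₂ ≈ 1.18 kPa

Adiabatic: P₁V₁^γ = P₂V₂^γ ⇒ P₂ = P₁ (V₁/V₂)^γ.
P₂ = 189 × (8.74/184)^(5/3) = 1.177 kPa.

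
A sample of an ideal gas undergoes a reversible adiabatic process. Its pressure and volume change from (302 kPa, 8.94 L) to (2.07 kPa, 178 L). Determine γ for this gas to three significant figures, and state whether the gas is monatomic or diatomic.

γ ≈ 1.67; monatomic

PV^γ = const ⇒ γ = ln(P₂/P₁) / ln(V₁/V₂).
γ = ln(2.07/302) / ln(8.94/178) = 1.666.
γ ≈ 1.67 is close to 5/3, so the gas is monatomic.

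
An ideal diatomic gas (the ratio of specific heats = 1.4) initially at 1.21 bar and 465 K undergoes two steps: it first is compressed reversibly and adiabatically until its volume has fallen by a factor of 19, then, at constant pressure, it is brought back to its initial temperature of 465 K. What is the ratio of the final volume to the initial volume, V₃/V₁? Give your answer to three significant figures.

Adiabatic step: V₂/V₁ = 0.05263; T₂ = T₁·19^(0.4) = 1510 K.
Isobaric step: V₃/V₂ = T₃/T₂ = 465/1510.
V₃/V₁ = (V₂/V₁)(V₃/V₂) = 0.05263 × (465/1510) = 0.01621.

V₃/V₁ ≈ 0.0162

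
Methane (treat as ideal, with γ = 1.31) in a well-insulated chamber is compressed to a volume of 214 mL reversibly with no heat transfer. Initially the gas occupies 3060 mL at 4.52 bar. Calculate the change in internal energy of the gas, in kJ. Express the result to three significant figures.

P₂ = P₁(V₁/V₂)^γ = 4.52×(3060/214)^(1.31) = 147.4 bar.
For a reversible adiabat, W_by_gas = (P₁V₁ − P₂V₂)/(γ−1).
W_by = (452000×0.00306 − 1.474×10^7×0.000214) / (0.31) = -5716 J.
Q = 0 ⇒ ΔU = −W_by = 5716 J.

ΔU ≈ 5.72 kJ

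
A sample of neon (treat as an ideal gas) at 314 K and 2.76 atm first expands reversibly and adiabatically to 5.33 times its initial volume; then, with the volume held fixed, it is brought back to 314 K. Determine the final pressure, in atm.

P₃ ≈ 0.518 atm

For a monatomic ideal gas γ = 5/3.
Adiabatic step (PV^γ = const): P₂ = 2.76×(1/5.33)^(5/3) = 0.1697 atm; T₂ = 314×(1/5.33)^(2/3) = 102.9 K.
Isochoric: P₃ = P₂(T₃/T₂) = 0.1697 × (314/102.9) = 0.5178 atm.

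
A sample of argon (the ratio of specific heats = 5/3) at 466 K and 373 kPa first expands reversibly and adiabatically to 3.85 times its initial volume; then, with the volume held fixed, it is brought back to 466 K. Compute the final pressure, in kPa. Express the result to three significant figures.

P₃ ≈ 96.9 kPa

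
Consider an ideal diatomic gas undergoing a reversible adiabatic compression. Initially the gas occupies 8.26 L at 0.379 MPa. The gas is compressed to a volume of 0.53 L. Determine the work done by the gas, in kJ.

W ≈ -15.7 kJ

γ = 7/5 for a diatomic ideal gas.
P₂ = P₁(V₁/V₂)^γ = 0.379×(8.26/0.53)^(7/5) = 17.72 MPa.
For a reversible adiabat, W_by_gas = (P₁V₁ − P₂V₂)/(γ−1).
W_by = (379000×0.00826 − 1.772×10^7×0.00053) / (2/5) = -15650 J.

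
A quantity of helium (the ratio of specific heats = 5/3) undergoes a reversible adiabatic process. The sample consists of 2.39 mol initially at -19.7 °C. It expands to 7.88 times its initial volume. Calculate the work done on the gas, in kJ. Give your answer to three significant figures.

W ≈ -5.65 kJ

Adiabatic: T₁V₁^(γ−1) = T₂V₂^(γ−1) ⇒ T₂ = T₁ (V₁/V₂)^(γ−1).
T₁ = -19.7 °C = 253.4 K.
T₂ = 253.4 × (1/7.88)^(2/3) = 64 K.
Q = 0, so ΔU = W_on_gas = nCᵥΔT with Cᵥ = R/(γ−1) = 12.47 J/(mol·K).
ΔU = 2.39 × 12.47 × (64 − 253.4) = -5647 J.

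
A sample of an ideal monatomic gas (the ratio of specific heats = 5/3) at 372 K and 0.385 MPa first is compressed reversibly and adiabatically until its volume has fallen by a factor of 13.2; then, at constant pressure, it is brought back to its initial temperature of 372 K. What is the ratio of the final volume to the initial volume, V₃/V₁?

Adiabatic step: V₂/V₁ = 0.07576; T₂ = T₁·13.2^(2/3) = 2078 K.
Isobaric step: V₃/V₂ = T₃/T₂ = 372/2078.
V₃/V₁ = (V₂/V₁)(V₃/V₂) = 0.07576 × (372/2078) = 0.01356.

V₃/V₁ ≈ 0.0136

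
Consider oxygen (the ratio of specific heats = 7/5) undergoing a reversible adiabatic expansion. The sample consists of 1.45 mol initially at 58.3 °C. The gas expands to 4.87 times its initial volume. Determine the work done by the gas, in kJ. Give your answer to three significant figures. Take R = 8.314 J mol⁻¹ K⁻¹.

Adiabatic: T₁V₁^(γ−1) = T₂V₂^(γ−1) ⇒ T₂ = T₁ (V₁/V₂)^(γ−1).
T₁ = 58.3 °C = 331.4 K.
T₂ = 331.4 × (1/4.87)^(2/5) = 176 K.
Q = 0, so ΔU = W_on_gas = nCᵥΔT with Cᵥ = R/(γ−1) = 20.79 J/(mol·K).
ΔU = 1.45 × 20.79 × (176 − 331.4) = -4686 J.
Work done by the gas = −ΔU = 4686 J.

W ≈ 4.69 kJ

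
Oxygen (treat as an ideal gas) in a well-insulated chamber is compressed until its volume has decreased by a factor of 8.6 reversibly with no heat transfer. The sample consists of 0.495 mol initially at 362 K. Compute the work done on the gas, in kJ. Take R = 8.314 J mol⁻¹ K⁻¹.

W ≈ 5.08 kJ

For a reversible adiabat TV^(γ−1) is constant, so T₂ = T₁ (V₁/V₂)^(γ−1).
γ = 7/5 for a diatomic ideal gas, so γ−1 = 2/5.
T₂ = 362 × 8.6^(2/5) = 856.1 K.
Q = 0, so ΔU = W_on_gas = nCᵥΔT with Cᵥ = R/(γ−1) = 20.79 J/(mol·K).
ΔU = 0.495 × 20.79 × (856.1 − 362) = 5083 J.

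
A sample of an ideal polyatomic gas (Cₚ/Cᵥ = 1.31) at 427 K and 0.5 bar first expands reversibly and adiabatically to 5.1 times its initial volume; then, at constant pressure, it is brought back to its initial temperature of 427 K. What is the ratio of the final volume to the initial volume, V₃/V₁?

Adiabatic step: V₂/V₁ = 5.1; T₂ = T₁·(1/5.1)^(0.31) = 257.7 K.
Isobaric step: V₃/V₂ = T₃/T₂ = 427/257.7.
V₃/V₁ = (V₂/V₁)(V₃/V₂) = 5.1 × (427/257.7) = 8.451.

V₃/V₁ ≈ 8.45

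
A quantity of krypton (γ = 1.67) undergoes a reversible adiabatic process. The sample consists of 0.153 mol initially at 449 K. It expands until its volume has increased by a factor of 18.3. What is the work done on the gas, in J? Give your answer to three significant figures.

For a reversible adiabat TV^(γ−1) is constant, so T₂ = T₁ (V₁/V₂)^(γ−1).
T₂ = 449 × (1/18.3)^(0.67) = 64.03 K.
Q = 0, so ΔU = W_on_gas = nCᵥΔT with Cᵥ = R/(γ−1) = 12.41 J/(mol·K).
ΔU = 0.153 × 12.41 × (64.03 − 449) = -730.9 J.

W ≈ -731 J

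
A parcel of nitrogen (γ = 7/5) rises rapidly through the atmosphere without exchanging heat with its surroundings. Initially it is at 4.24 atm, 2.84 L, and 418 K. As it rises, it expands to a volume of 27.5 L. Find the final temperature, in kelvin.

T₂ ≈ 169 K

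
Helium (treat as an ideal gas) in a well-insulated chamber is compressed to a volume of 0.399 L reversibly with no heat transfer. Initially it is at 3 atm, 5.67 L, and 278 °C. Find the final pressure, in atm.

P₂ ≈ 250 atm

Adiabatic: P₁V₁^γ = P₂V₂^γ ⇒ P₂ = P₁ (V₁/V₂)^γ.
γ = 5/3 for a monatomic ideal gas.
P₂ = 3 × (5.67/0.399)^(5/3) = 250.1 atm.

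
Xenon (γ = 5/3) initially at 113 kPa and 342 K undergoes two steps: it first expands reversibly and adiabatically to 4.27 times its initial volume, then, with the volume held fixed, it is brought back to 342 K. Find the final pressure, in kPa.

Adiabatic step (PV^γ = const): P₂ = 113×(1/4.27)^(5/3) = 10.05 kPa; T₂ = 342×(1/4.27)^(2/3) = 129.9 K.
Isochoric: P₃ = P₂(T₃/T₂) = 10.05 × (342/129.9) = 26.46 kPa.

P₃ ≈ 26.5 kPa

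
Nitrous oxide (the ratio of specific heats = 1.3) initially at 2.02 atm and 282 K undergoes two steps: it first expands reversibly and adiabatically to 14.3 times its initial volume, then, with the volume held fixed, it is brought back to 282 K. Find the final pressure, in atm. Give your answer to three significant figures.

Adiabatic step (PV^γ = const): P₂ = 2.02×(1/14.3)^(1.3) = 0.06359 atm; T₂ = 282×(1/14.3)^(0.3) = 127 K.
Isochoric: P₃ = P₂(T₃/T₂) = 0.06359 × (282/127) = 0.1413 atm.

P₃ ≈ 0.141 atm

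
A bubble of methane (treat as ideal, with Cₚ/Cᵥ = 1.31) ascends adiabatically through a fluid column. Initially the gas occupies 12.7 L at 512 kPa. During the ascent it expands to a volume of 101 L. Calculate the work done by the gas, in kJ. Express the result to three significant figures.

W ≈ 9.95 kJ

P₂ = P₁(V₁/V₂)^γ = 512×(12.7/101)^(1.31) = 33.85 kPa.
For a reversible adiabat, W_by_gas = (P₁V₁ − P₂V₂)/(γ−1).
W_by = (512000×0.0127 − 33850×0.101) / (0.31) = 9946 J.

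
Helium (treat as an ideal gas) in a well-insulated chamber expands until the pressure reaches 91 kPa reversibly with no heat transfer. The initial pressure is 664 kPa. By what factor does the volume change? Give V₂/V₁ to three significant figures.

From PV^γ = const, V₂/V₁ = (P₁/P₂)^(1/γ).
For a monatomic ideal gas γ = 5/3.
V₂/V₁ = (664/91)^(3/5) = 3.295.

V₂/V₁ ≈ 3.30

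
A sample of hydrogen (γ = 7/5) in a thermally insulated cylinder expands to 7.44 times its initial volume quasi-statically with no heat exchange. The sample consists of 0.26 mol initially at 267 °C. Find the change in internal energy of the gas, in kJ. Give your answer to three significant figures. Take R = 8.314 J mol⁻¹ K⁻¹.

ΔU ≈ -1.61 kJ

Adiabatic: T₁V₁^(γ−1) = T₂V₂^(γ−1) ⇒ T₂ = T₁ (V₁/V₂)^(γ−1).
T₁ = 267 °C = 540.1 K.
T₂ = 540.1 × (1/7.44)^(2/5) = 242 K.
Q = 0, so ΔU = W_on_gas = nCᵥΔT with Cᵥ = R/(γ−1) = 20.79 J/(mol·K).
ΔU = 0.26 × 20.79 × (242 − 540.1) = -1611 J.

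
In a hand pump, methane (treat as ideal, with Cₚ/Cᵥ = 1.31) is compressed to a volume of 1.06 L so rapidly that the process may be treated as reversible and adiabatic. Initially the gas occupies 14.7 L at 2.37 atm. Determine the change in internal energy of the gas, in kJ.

ΔU ≈ 14.3 kJ

P₂ = P₁(V₁/V₂)^γ = 2.37×(14.7/1.06)^(1.31) = 74.26 atm.
For a reversible adiabat, W_by_gas = (P₁V₁ − P₂V₂)/(γ−1).
W_by = (240100×0.0147 − 7.525×10^6×0.00106) / (0.31) = -14340 J.
Q = 0 ⇒ ΔU = −W_by = 14340 J.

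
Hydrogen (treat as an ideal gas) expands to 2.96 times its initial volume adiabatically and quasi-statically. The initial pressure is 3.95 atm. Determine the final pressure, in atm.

Adiabatic: P₁V₁^γ = P₂V₂^γ ⇒ P₂ = P₁ (V₁/V₂)^γ.
For a diatomic ideal gas γ = 7/5.
P₂ = 3.95 × (1/2.96)^(7/5) = 0.8645 atm.

P₂ ≈ 0.865 atm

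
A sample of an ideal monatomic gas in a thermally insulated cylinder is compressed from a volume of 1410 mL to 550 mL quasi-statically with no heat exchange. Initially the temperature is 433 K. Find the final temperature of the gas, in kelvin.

T₂ ≈ 811 K

For a reversible adiabat TV^(γ−1) is constant, so T₂ = T₁ (V₁/V₂)^(γ−1).
For a monatomic ideal gas γ = 5/3, so γ−1 = 2/3.
T₂ = 433 × (1410/550)^(2/3) = 811.1 K.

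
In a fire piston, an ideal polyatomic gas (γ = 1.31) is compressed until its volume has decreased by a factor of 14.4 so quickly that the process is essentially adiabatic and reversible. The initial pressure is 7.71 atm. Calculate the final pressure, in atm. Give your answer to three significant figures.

Adiabatic: P₁V₁^γ = P₂V₂^γ ⇒ P₂ = P₁ (V₁/V₂)^γ.
P₂ = 7.71 × 14.4^(1.31) = 253.8 atm.

P₂ ≈ 254 atm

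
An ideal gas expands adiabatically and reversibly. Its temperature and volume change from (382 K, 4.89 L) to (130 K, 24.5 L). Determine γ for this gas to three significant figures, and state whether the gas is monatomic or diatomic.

γ ≈ 1.67; monatomic

TV^(γ−1) = const ⇒ γ − 1 = ln(T₂/T₁) / ln(V₁/V₂).
γ = 1 + ln(130/382) / ln(4.89/24.5) = 1.669.
γ ≈ 1.67 is close to 5/3, so the gas is monatomic.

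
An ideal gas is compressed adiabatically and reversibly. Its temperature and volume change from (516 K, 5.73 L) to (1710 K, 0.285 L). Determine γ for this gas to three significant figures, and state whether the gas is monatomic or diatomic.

γ ≈ 1.40; diatomic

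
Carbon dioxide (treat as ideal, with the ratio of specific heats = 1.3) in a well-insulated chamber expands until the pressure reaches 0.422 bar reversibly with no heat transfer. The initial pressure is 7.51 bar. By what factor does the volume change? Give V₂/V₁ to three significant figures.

V₂/V₁ ≈ 9.16

From PV^γ = const, V₂/V₁ = (P₁/P₂)^(1/γ).
V₂/V₁ = (7.51/0.422)^(0.769) = 9.158.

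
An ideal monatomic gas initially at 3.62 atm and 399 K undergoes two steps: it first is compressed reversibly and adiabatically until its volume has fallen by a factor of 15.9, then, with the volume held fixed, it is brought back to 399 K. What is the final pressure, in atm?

P₃ ≈ 57.6 atm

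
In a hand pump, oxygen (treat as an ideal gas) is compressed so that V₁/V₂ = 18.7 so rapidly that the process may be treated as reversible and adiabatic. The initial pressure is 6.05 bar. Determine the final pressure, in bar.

Adiabatic: P₁V₁^γ = P₂V₂^γ ⇒ P₂ = P₁ (V₁/V₂)^γ.
For a diatomic ideal gas γ = 7/5.
P₂ = 6.05 × 18.7^(7/5) = 365 bar.

P₂ ≈ 365 bar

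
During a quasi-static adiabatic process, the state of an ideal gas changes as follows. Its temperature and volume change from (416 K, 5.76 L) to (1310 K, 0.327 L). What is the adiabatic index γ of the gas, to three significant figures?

TV^(γ−1) = const ⇒ γ − 1 = ln(T₂/T₁) / ln(V₁/V₂).
γ = 1 + ln(1310/416) / ln(5.76/0.327) = 1.4.

γ ≈ 1.40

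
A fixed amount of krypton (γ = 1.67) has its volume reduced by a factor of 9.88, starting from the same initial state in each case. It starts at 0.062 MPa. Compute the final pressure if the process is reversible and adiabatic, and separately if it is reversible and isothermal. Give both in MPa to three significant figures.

adiabatic: 2.84 MPa; isothermal: 0.613 MPa

Isothermal: P₂ = P₁(V₁/V₂) = 0.062×9.88 = 0.6126 MPa.
Adiabatic: P₂ = P₁(V₁/V₂)^γ = 0.062×9.88^(1.67) = 2.842 MPa.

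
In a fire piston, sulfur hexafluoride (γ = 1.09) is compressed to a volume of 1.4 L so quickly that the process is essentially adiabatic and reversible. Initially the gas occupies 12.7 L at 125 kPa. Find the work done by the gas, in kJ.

W ≈ -3.87 kJ

P₂ = P₁(V₁/V₂)^γ = 125×(12.7/1.4)^(1.09) = 1383 kPa.
For a reversible adiabat, W_by_gas = (P₁V₁ − P₂V₂)/(γ−1).
W_by = (125000×0.0127 − 1.383×10^6×0.0014) / (0.09) = -3872 J.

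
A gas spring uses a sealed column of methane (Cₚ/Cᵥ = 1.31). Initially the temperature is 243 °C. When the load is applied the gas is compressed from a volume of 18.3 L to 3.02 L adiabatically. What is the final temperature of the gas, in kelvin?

T₂ ≈ 902 K

Adiabatic: T₁V₁^(γ−1) = T₂V₂^(γ−1) ⇒ T₂ = T₁ (V₁/V₂)^(γ−1).
T₁ = 243 °C = 516.1 K.
T₂ = 516.1 × (18.3/3.02)^(0.31) = 902.3 K.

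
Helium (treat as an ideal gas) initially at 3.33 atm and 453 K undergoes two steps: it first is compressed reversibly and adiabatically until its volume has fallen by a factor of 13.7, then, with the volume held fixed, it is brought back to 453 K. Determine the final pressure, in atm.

For a monatomic ideal gas γ = 5/3.
Adiabatic step (PV^γ = const): P₂ = 3.33×13.7^(5/3) = 261.2 atm; T₂ = 453×13.7^(2/3) = 2594 K.
Isochoric: P₃ = P₂(T₃/T₂) = 261.2 × (453/2594) = 45.62 atm.

P₃ ≈ 45.6 atm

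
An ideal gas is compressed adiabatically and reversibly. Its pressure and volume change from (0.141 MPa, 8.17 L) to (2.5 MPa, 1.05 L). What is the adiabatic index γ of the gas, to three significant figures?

PV^γ = const ⇒ γ = ln(P₂/P₁) / ln(V₁/V₂).
γ = ln(2.5/0.141) / ln(8.17/1.05) = 1.401.

γ ≈ 1.40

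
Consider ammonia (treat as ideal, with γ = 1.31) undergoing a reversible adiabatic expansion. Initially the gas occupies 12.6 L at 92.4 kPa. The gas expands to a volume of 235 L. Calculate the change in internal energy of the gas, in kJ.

ΔU ≈ -2.24 kJ

P₂ = P₁(V₁/V₂)^γ = 92.4×(12.6/235)^(1.31) = 2 kPa.
For a reversible adiabat, W_by_gas = (P₁V₁ − P₂V₂)/(γ−1).
W_by = (92400×0.0126 − 2000×0.235) / (0.31) = 2239 J.
Q = 0 ⇒ ΔU = −W_by = -2239 J.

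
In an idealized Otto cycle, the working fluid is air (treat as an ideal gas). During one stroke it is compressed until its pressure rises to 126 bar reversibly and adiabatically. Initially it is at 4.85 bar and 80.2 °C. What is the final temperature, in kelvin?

Adiabatic: T₂/T₁ = (P₂/P₁)^((γ−1)/γ).
For a diatomic ideal gas γ = 7/5, so (γ−1)/γ = 2/7.
T₁ = 80.2 °C = 353.3 K.
T₂ = 353.3 × (126/4.85)^(2/7) = 896.2 K.

T₂ ≈ 896 K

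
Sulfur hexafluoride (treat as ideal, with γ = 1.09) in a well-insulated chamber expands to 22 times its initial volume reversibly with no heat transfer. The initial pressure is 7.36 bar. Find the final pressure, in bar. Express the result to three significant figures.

P₂ ≈ 0.253 bar

Since PV^γ is constant along a reversible adiabat, P₂ = P₁ (V₁/V₂)^γ.
P₂ = 7.36 × (1/22)^(1.09) = 0.2533 bar.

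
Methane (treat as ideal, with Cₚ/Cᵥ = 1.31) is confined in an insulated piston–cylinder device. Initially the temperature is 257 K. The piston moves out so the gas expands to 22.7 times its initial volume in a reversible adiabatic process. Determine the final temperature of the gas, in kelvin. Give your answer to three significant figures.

For a reversible adiabat TV^(γ−1) is constant, so T₂ = T₁ (V₁/V₂)^(γ−1).
T₂ = 257 × (1/22.7)^(0.31) = 97.63 K.

T₂ ≈ 97.6 K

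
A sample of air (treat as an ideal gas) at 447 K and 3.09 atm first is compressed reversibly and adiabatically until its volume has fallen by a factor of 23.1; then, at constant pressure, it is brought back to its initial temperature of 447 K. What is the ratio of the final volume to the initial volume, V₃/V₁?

V₃/V₁ ≈ 0.0123

For a diatomic ideal gas γ = 7/5.
Adiabatic step: V₂/V₁ = 0.04329; T₂ = T₁·23.1^(2/5) = 1569 K.
Isobaric step: V₃/V₂ = T₃/T₂ = 447/1569.
V₃/V₁ = (V₂/V₁)(V₃/V₂) = 0.04329 × (447/1569) = 0.01233.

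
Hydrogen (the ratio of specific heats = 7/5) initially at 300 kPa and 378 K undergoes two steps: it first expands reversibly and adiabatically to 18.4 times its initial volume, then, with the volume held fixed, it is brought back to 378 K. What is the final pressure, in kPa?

P₃ ≈ 16.3 kPa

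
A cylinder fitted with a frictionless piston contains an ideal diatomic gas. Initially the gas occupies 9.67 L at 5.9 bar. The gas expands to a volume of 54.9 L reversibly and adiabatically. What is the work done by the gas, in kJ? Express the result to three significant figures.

W ≈ 7.14 kJ

γ = 7/5 for a diatomic ideal gas.
P₂ = P₁(V₁/V₂)^γ = 5.9×(9.67/54.9)^(7/5) = 0.5189 bar.
For a reversible adiabat, W_by_gas = (P₁V₁ − P₂V₂)/(γ−1).
W_by = (590000×0.00967 − 51890×0.0549) / (2/5) = 7142 J.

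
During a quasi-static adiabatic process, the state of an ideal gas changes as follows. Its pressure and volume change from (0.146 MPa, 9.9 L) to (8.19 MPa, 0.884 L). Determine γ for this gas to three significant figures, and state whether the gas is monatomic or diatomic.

γ ≈ 1.67; monatomic

PV^γ = const ⇒ γ = ln(P₂/P₁) / ln(V₁/V₂).
γ = ln(8.19/0.146) / ln(9.9/0.884) = 1.667.
γ ≈ 1.67 is close to 5/3, so the gas is monatomic.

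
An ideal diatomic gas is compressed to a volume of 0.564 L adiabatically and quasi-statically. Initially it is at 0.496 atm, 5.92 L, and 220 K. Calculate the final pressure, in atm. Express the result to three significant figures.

P₂ ≈ 13.3 atm

Since PV^γ is constant along a reversible adiabat, P₂ = P₁ (V₁/V₂)^γ.
γ = 7/5 for a diatomic ideal gas.
P₂ = 0.496 × (5.92/0.564)^(7/5) = 13.33 atm.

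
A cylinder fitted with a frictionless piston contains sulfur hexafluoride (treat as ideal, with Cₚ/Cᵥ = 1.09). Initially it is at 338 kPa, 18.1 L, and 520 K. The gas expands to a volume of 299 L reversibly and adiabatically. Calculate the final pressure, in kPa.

P₂ ≈ 15.9 kPa

Since PV^γ is constant along a reversible adiabat, P₂ = P₁ (V₁/V₂)^γ.
P₂ = 338 × (18.1/299)^(1.09) = 15.9 kPa.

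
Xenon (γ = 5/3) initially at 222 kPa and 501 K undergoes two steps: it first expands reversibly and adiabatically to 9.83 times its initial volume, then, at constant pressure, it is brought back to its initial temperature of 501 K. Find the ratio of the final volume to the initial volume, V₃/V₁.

V₃/V₁ ≈ 45.1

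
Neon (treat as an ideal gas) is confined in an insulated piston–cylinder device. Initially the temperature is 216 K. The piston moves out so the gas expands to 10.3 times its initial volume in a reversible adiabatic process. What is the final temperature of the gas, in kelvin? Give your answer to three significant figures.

Adiabatic: T₁V₁^(γ−1) = T₂V₂^(γ−1) ⇒ T₂ = T₁ (V₁/V₂)^(γ−1).
For a monatomic ideal gas γ = 5/3, so γ−1 = 2/3.
T₂ = 216 × (1/10.3)^(2/3) = 45.63 K.

T₂ ≈ 45.6 K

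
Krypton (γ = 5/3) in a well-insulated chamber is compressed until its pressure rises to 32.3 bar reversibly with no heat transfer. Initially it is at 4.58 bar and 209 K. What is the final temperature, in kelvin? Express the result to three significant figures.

Along an adiabat T P^((1−γ)/γ) is constant, so T₂ = T₁ (P₂/P₁)^((γ−1)/γ).
T₂ = 209 × (32.3/4.58)^(2/5) = 456.5 K.

T₂ ≈ 457 K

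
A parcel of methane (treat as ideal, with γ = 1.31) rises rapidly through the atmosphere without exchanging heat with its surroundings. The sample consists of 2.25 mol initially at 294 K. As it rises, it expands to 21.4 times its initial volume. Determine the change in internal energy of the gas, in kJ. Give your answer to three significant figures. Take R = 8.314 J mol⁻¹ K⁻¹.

Adiabatic: T₁V₁^(γ−1) = T₂V₂^(γ−1) ⇒ T₂ = T₁ (V₁/V₂)^(γ−1).
T₂ = 294 × (1/21.4)^(0.31) = 113.7 K.
Q = 0, so ΔU = W_on_gas = nCᵥΔT with Cᵥ = R/(γ−1) = 26.82 J/(mol·K).
ΔU = 2.25 × 26.82 × (113.7 − 294) = -10880 J.

ΔU ≈ -10.9 kJ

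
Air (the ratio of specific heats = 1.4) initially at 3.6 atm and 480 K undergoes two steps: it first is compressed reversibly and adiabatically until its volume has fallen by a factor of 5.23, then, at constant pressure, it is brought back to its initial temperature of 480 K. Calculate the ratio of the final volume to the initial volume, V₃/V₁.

Adiabatic step: V₂/V₁ = 0.1912; T₂ = T₁·5.23^(0.4) = 930.3 K.
Isobaric step: V₃/V₂ = T₃/T₂ = 480/930.3.
V₃/V₁ = (V₂/V₁)(V₃/V₂) = 0.1912 × (480/930.3) = 0.09865.

V₃/V₁ ≈ 0.0987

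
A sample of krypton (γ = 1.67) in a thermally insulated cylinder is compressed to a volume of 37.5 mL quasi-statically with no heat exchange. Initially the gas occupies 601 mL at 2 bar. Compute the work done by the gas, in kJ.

W ≈ -0.972 kJ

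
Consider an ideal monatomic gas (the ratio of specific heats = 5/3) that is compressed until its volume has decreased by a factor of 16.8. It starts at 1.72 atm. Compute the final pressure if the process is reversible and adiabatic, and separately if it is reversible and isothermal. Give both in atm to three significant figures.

Isothermal: P₂ = P₁(V₁/V₂) = 1.72×16.8 = 28.9 atm.
Adiabatic: P₂ = P₁(V₁/V₂)^γ = 1.72×16.8^(5/3) = 189.5 atm.

adiabatic: 190 atm; isothermal: 28.9 atm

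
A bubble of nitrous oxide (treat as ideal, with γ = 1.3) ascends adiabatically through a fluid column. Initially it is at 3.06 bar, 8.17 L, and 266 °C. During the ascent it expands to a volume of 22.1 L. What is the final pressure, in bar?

P₂ ≈ 0.839 bar

Since PV^γ is constant along a reversible adiabat, P₂ = P₁ (V₁/V₂)^γ.
P₂ = 3.06 × (8.17/22.1)^(1.3) = 0.8393 bar.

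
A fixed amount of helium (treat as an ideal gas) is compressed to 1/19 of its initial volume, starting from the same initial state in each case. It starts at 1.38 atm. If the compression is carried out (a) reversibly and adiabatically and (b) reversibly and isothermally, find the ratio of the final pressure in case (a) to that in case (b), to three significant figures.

P_adiabatic / P_isothermal ≈ 7.12

For a monatomic ideal gas γ = 5/3.
Isothermal: P_b = P₁(V₁/V₂) = 1.38×19.
Adiabatic: P_a = P₁(V₁/V₂)^γ = 1.38×19^(5/3).
P_a/P_b = (V₁/V₂)^(γ−1) = 19^(2/3) = 7.12.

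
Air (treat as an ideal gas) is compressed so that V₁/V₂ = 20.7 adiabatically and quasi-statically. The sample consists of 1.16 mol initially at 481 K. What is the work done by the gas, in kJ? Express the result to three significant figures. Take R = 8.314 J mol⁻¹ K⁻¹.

W ≈ -27.4 kJ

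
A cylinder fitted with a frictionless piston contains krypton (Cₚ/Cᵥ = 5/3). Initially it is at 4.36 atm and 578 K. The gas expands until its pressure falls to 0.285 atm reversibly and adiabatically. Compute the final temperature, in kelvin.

Along an adiabat T P^((1−γ)/γ) is constant, so T₂ = T₁ (P₂/P₁)^((γ−1)/γ).
T₂ = 578 × (0.285/4.36)^(2/5) = 194.1 K.

T₂ ≈ 194 K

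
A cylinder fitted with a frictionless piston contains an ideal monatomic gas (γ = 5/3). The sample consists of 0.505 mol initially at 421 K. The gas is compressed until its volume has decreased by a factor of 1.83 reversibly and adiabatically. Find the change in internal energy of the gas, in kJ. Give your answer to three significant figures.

For a reversible adiabat TV^(γ−1) is constant, so T₂ = T₁ (V₁/V₂)^(γ−1).
T₂ = 421 × 1.83^(2/3) = 629.9 K.
Q = 0, so ΔU = W_on_gas = nCᵥΔT with Cᵥ = R/(γ−1) = 12.47 J/(mol·K).
ΔU = 0.505 × 12.47 × (629.9 − 421) = 1315 J.

ΔU ≈ 1.32 kJ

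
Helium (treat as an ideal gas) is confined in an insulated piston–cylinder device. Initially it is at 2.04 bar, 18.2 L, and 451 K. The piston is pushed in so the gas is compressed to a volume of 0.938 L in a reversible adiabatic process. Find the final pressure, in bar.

P₂ ≈ 286 bar

Since PV^γ is constant along a reversible adiabat, P₂ = P₁ (V₁/V₂)^γ.
γ = 5/3 for a monatomic ideal gas.
P₂ = 2.04 × (18.2/0.938)^(5/3) = 285.8 bar.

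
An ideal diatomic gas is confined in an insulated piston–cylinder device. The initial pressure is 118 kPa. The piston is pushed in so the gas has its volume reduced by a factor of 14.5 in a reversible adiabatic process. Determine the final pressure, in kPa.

Adiabatic: P₁V₁^γ = P₂V₂^γ ⇒ P₂ = P₁ (V₁/V₂)^γ.
For a diatomic ideal gas γ = 7/5.
P₂ = 118 × 14.5^(7/5) = 4987 kPa.

P₂ ≈ 4990 kPa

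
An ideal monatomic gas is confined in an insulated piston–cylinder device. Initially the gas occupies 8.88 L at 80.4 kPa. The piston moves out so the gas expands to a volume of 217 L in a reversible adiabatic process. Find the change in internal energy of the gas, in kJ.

ΔU ≈ -0.944 kJ

γ = 5/3 for a monatomic ideal gas.
P₂ = P₁(V₁/V₂)^γ = 80.4×(8.88/217)^(5/3) = 0.3907 kPa.
For a reversible adiabat, W_by_gas = (P₁V₁ − P₂V₂)/(γ−1).
W_by = (80400×0.00888 − 390.7×0.217) / (2/3) = 943.8 J.
Q = 0 ⇒ ΔU = −W_by = -943.8 J.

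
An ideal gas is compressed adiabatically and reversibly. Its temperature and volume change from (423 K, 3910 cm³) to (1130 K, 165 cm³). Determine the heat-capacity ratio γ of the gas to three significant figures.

TV^(γ−1) = const ⇒ γ − 1 = ln(T₂/T₁) / ln(V₁/V₂).
γ = 1 + ln(1130/423) / ln(3910/165) = 1.31.

γ ≈ 1.31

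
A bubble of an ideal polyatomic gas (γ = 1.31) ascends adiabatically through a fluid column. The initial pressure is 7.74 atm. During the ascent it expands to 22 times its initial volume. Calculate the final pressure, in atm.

Since PV^γ is constant along a reversible adiabat, P₂ = P₁ (V₁/V₂)^γ.
P₂ = 7.74 × (1/22)^(1.31) = 0.1349 atm.

P₂ ≈ 0.135 atm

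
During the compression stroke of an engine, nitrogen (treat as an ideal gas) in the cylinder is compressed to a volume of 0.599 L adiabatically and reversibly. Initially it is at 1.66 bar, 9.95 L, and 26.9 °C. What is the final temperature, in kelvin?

Adiabatic: T₁V₁^(γ−1) = T₂V₂^(γ−1) ⇒ T₂ = T₁ (V₁/V₂)^(γ−1).
γ = 7/5 for a diatomic ideal gas.
T₁ = 26.9 °C = 300 K.
T₂ = 300 × (9.95/0.599)^(2/5) = 923.3 K.

T₂ ≈ 923 K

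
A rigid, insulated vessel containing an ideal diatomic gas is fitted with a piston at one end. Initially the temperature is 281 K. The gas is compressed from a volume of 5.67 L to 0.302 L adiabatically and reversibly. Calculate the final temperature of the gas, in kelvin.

T₂ ≈ 908 K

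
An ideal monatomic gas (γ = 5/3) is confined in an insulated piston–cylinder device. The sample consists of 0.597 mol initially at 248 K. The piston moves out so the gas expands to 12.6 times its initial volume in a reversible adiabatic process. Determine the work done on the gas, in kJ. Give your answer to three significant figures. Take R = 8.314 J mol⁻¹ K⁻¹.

W ≈ -1.51 kJ

Adiabatic: T₁V₁^(γ−1) = T₂V₂^(γ−1) ⇒ T₂ = T₁ (V₁/V₂)^(γ−1).
T₂ = 248 × (1/12.6)^(2/3) = 45.8 K.
Q = 0, so ΔU = W_on_gas = nCᵥΔT with Cᵥ = R/(γ−1) = 12.47 J/(mol·K).
ΔU = 0.597 × 12.47 × (45.8 − 248) = -1505 J.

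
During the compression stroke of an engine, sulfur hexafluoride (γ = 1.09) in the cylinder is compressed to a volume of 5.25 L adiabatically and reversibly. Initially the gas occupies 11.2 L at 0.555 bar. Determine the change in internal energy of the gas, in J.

P₂ = P₁(V₁/V₂)^γ = 0.555×(11.2/5.25)^(1.09) = 1.268 bar.
For a reversible adiabat, W_by_gas = (P₁V₁ − P₂V₂)/(γ−1).
W_by = (55500×0.0112 − 126800×0.00525) / (0.09) = -487.4 J.
Q = 0 ⇒ ΔU = −W_by = 487.4 J.

ΔU ≈ 487 J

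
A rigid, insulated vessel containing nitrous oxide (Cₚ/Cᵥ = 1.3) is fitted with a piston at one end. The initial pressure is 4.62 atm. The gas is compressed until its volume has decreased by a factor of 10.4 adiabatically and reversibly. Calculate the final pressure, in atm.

P₂ ≈ 97.0 atm

Adiabatic: P₁V₁^γ = P₂V₂^γ ⇒ P₂ = P₁ (V₁/V₂)^γ.
P₂ = 4.62 × 10.4^(1.3) = 97 atm.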